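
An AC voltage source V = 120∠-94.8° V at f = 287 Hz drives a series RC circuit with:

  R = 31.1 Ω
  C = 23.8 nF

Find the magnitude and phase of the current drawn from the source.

Step 1 — Angular frequency: ω = 2π·f = 2π·287 = 1803 rad/s.
Step 2 — Component impedances:
  R: Z = R = 31.1 Ω
  C: Z = 1/(jωC) = -j/(ω·C) = 0 - j2.33e+04 Ω
Step 3 — Series combination: Z_total = R + C = 31.1 - j2.33e+04 Ω = 2.33e+04∠-89.9° Ω.
Step 4 — Source phasor: V = 120∠-94.8° V = -10.04 - j119.6 V.
Step 5 — Ohm's law: I = V / Z_total = (-10.04 - j119.6) / (31.1 - j2.33e+04) = 0.005132 - j0.0004378 A.
Step 6 — Convert to polar: |I| = 0.00515 A, ∠I = -4.9°.

I = 0.00515∠-4.9° A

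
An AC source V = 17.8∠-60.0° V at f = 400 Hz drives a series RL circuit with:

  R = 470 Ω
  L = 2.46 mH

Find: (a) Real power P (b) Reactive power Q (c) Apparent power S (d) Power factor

Step 1 — Angular frequency: ω = 2π·f = 2π·400 = 2513 rad/s.
Step 2 — Component impedances:
  R: Z = R = 470 Ω
  L: Z = jωL = j·2513·0.00246 = 0 + j6.183 Ω
Step 3 — Series combination: Z_total = R + L = 470 + j6.183 Ω = 470∠0.8° Ω.
Step 4 — Source phasor: V = 17.8∠-60.0° V = 8.9 - j15.42 V.
Step 5 — Current: I = V / Z = 0.0185 - j0.03304 A = 0.03787∠-60.8° A.
Step 6 — Complex power: S = V·I* = 0.674 + j0.008866 VA.
Step 7 — Real power: P = Re(S) = 0.674 W.
Step 8 — Reactive power: Q = Im(S) = 0.008866 VAR.
Step 9 — Apparent power: |S| = 0.6741 VA.
Step 10 — Power factor: PF = P/|S| = 0.9999 (lagging).

(a) P = 0.674 W  (b) Q = 0.008866 VAR  (c) S = 0.6741 VA  (d) PF = 0.9999 (lagging)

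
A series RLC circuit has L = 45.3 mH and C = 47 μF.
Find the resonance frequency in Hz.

Step 1 — Resonance condition Im(Z)=0 gives ω₀ = 1/√(LC).
Step 2 — ω₀ = 1/√(0.0453·4.7e-05) = 685.3 rad/s.
Step 3 — f₀ = ω₀/(2π) = 109.1 Hz.

f₀ = 109.1 Hz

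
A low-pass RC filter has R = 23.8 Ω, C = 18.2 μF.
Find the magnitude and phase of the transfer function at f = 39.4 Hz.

Step 1 — Angular frequency: ω = 2π·39.4 = 247.6 rad/s.
Step 2 — Transfer function: H(jω) = 1/(1 + jωRC).
Step 3 — Denominator: 1 + jωRC = 1 + j·247.6·23.8·1.82e-05 = 1 + j0.1072.
Step 4 — H = 0.9886 - j0.106.
Step 5 — Magnitude: |H| = 0.9943 (-0.0 dB); phase: φ = -6.1°.

|H| = 0.9943 (-0.0 dB), φ = -6.1°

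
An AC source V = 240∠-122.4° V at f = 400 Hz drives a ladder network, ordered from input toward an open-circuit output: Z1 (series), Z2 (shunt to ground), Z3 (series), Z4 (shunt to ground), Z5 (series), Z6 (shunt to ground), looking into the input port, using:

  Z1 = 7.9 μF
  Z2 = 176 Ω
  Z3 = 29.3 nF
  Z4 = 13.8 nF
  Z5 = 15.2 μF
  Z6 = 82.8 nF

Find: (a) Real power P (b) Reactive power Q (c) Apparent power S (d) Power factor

Step 1 — Angular frequency: ω = 2π·f = 2π·400 = 2513 rad/s.
Step 2 — Component impedances:
  Z1: Z = 1/(jωC) = -j/(ω·C) = 0 - j50.37 Ω
  Z2: Z = R = 176 Ω
  Z3: Z = 1/(jωC) = -j/(ω·C) = 0 - j1.358e+04 Ω
  Z4: Z = 1/(jωC) = -j/(ω·C) = 0 - j2.883e+04 Ω
  Z5: Z = 1/(jωC) = -j/(ω·C) = 0 - j26.18 Ω
  Z6: Z = 1/(jωC) = -j/(ω·C) = 0 - j4805 Ω
Step 3 — Ladder network (open output): work backward from the far end, alternating series and parallel combinations. Z_in = 176 - j52.11 Ω = 183.5∠-16.5° Ω.
Step 4 — Source phasor: V = 240∠-122.4° V = -128.6 - j202.6 V.
Step 5 — Current: I = V / Z = -0.3583 - j1.258 A = 1.308∠-105.9° A.
Step 6 — Complex power: S = V·I* = 300.9 - j89.11 VA.
Step 7 — Real power: P = Re(S) = 300.9 W.
Step 8 — Reactive power: Q = Im(S) = -89.11 VAR.
Step 9 — Apparent power: |S| = 313.8 VA.
Step 10 — Power factor: PF = P/|S| = 0.9588 (leading).

(a) P = 300.9 W  (b) Q = -89.11 VAR  (c) S = 313.8 VA  (d) PF = 0.9588 (leading)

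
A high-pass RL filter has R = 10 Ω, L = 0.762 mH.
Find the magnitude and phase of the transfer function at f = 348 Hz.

Step 1 — Angular frequency: ω = 2π·348 = 2187 rad/s.
Step 2 — Transfer function: H(jω) = jωL/(R + jωL).
Step 3 — Numerator jωL = j·1.666; denominator R + jωL = 10 + j1.666.
Step 4 — H = 0.02701 + j0.1621.
Step 5 — Magnitude: |H| = 0.1643 (-15.7 dB); phase: φ = 80.5°.

|H| = 0.1643 (-15.7 dB), φ = 80.5°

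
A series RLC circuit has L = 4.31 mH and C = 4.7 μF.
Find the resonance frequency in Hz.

Step 1 — Resonance condition Im(Z)=0 gives ω₀ = 1/√(LC).
Step 2 — ω₀ = 1/√(0.00431·4.7e-06) = 7026 rad/s.
Step 3 — f₀ = ω₀/(2π) = 1118 Hz.

f₀ = 1118 Hz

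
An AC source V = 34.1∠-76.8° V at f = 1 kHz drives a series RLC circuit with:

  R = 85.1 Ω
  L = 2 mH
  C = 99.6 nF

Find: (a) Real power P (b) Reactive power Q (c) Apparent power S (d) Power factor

Step 1 — Angular frequency: ω = 2π·f = 2π·1000 = 6283 rad/s.
Step 2 — Component impedances:
  R: Z = R = 85.1 Ω
  L: Z = jωL = j·6283·0.002 = 0 + j12.57 Ω
  C: Z = 1/(jωC) = -j/(ω·C) = 0 - j1598 Ω
Step 3 — Series combination: Z_total = R + L + C = 85.1 - j1585 Ω = 1588∠-86.9° Ω.
Step 4 — Source phasor: V = 34.1∠-76.8° V = 7.787 - j33.2 V.
Step 5 — Current: I = V / Z = 0.02114 + j0.003777 A = 0.02148∠10.1° A.
Step 6 — Complex power: S = V·I* = 0.03926 - j0.7314 VA.
Step 7 — Real power: P = Re(S) = 0.03926 W.
Step 8 — Reactive power: Q = Im(S) = -0.7314 VAR.
Step 9 — Apparent power: |S| = 0.7324 VA.
Step 10 — Power factor: PF = P/|S| = 0.0536 (leading).

(a) P = 0.03926 W  (b) Q = -0.7314 VAR  (c) S = 0.7324 VA  (d) PF = 0.0536 (leading)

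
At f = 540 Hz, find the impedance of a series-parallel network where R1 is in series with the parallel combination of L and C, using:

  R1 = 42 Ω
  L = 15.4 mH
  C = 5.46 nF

Step 1 — Angular frequency: ω = 2π·f = 2π·540 = 3393 rad/s.
Step 2 — Component impedances:
  R1: Z = R = 42 Ω
  L: Z = jωL = j·3393·0.0154 = 0 + j52.25 Ω
  C: Z = 1/(jωC) = -j/(ω·C) = 0 - j5.398e+04 Ω
Step 3 — Parallel branch: L || C = 1/(1/L + 1/C) = 0 + j52.3 Ω.
Step 4 — Series with R1: Z_total = R1 + (L || C) = 42 + j52.3 Ω = 67.08∠51.2° Ω.

Z = 42 + j52.3 Ω = 67.08∠51.2° Ω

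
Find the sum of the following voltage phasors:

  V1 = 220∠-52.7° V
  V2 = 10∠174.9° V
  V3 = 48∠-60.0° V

Step 1 — Convert each phasor to rectangular form:
  V1 = 220·(cos(-52.7°) + j·sin(-52.7°)) = 133.3 - j175 V
  V2 = 10·(cos(174.9°) + j·sin(174.9°)) = -9.96 + j0.8889 V
  V3 = 48·(cos(-60.0°) + j·sin(-60.0°)) = 24 - j41.57 V
Step 2 — Sum components: V_total = 147.4 - j215.7 V.
Step 3 — Convert to polar: |V_total| = 261.2 V, ∠V_total = -55.7°.

V_total = 261.2∠-55.7° V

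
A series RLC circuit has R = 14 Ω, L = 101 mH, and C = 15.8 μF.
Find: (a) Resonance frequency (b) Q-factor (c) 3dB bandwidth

Step 1 — Resonance: ω₀ = 1/√(LC) = 1/√(0.101·1.58e-05) = 791.6 rad/s.
Step 2 — f₀ = ω₀/(2π) = 126 Hz.
Step 3 — Series Q: Q = ω₀L/R = 791.6·0.101/14 = 5.711.
Step 4 — Bandwidth: Δω = ω₀/Q = 138.6 rad/s; BW = Δω/(2π) = 22.06 Hz.

(a) f₀ = 126 Hz  (b) Q = 5.711  (c) BW = 22.06 Hz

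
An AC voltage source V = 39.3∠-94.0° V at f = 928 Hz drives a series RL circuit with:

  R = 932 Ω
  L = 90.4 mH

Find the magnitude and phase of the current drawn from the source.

Step 1 — Angular frequency: ω = 2π·f = 2π·928 = 5831 rad/s.
Step 2 — Component impedances:
  R: Z = R = 932 Ω
  L: Z = jωL = j·5831·0.0904 = 0 + j527.1 Ω
Step 3 — Series combination: Z_total = R + L = 932 + j527.1 Ω = 1071∠29.5° Ω.
Step 4 — Source phasor: V = 39.3∠-94.0° V = -2.741 - j39.2 V.
Step 5 — Ohm's law: I = V / Z_total = (-2.741 - j39.2) / (932 + j527.1) = -0.02025 - j0.03061 A.
Step 6 — Convert to polar: |I| = 0.0367 A, ∠I = -123.5°.

I = 0.0367∠-123.5° A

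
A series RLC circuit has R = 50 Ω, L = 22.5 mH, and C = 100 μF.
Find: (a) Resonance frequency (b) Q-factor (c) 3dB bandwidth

Step 1 — Resonance: ω₀ = 1/√(LC) = 1/√(0.0225·0.0001) = 666.7 rad/s.
Step 2 — f₀ = ω₀/(2π) = 106.1 Hz.
Step 3 — Series Q: Q = ω₀L/R = 666.7·0.0225/50 = 0.3.
Step 4 — Bandwidth: Δω = ω₀/Q = 2222 rad/s; BW = Δω/(2π) = 353.7 Hz.

(a) f₀ = 106.1 Hz  (b) Q = 0.3  (c) BW = 353.7 Hz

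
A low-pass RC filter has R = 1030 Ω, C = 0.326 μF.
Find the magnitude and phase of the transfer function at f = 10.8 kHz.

Step 1 — Angular frequency: ω = 2π·1.08e+04 = 6.786e+04 rad/s.
Step 2 — Transfer function: H(jω) = 1/(1 + jωRC).
Step 3 — Denominator: 1 + jωRC = 1 + j·6.786e+04·1030·3.26e-07 = 1 + j22.79.
Step 4 — H = 0.001922 - j0.0438.
Step 5 — Magnitude: |H| = 0.04385 (-27.2 dB); phase: φ = -87.5°.

|H| = 0.04385 (-27.2 dB), φ = -87.5°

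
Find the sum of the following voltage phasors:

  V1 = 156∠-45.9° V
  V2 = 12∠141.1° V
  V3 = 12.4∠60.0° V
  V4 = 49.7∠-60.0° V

Step 1 — Convert each phasor to rectangular form:
  V1 = 156·(cos(-45.9°) + j·sin(-45.9°)) = 108.6 - j112 V
  V2 = 12·(cos(141.1°) + j·sin(141.1°)) = -9.339 + j7.536 V
  V3 = 12.4·(cos(60.0°) + j·sin(60.0°)) = 6.2 + j10.74 V
  V4 = 49.7·(cos(-60.0°) + j·sin(-60.0°)) = 24.85 - j43.04 V
Step 2 — Sum components: V_total = 130.3 - j136.8 V.
Step 3 — Convert to polar: |V_total| = 188.9 V, ∠V_total = -46.4°.

V_total = 188.9∠-46.4° V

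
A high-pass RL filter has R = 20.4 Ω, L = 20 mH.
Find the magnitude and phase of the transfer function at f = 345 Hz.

Step 1 — Angular frequency: ω = 2π·345 = 2168 rad/s.
Step 2 — Transfer function: H(jω) = jωL/(R + jωL).
Step 3 — Numerator jωL = j·43.35; denominator R + jωL = 20.4 + j43.35.
Step 4 — H = 0.8187 + j0.3852.
Step 5 — Magnitude: |H| = 0.9048 (-0.9 dB); phase: φ = 25.2°.

|H| = 0.9048 (-0.9 dB), φ = 25.2°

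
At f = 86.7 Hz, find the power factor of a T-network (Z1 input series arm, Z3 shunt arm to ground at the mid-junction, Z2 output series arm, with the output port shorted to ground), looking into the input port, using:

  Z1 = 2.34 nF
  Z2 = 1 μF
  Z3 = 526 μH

Step 1 — Angular frequency: ω = 2π·f = 2π·86.7 = 544.8 rad/s.
Step 2 — Component impedances:
  Z1: Z = 1/(jωC) = -j/(ω·C) = 0 - j7.845e+05 Ω
  Z2: Z = 1/(jωC) = -j/(ω·C) = 0 - j1836 Ω
  Z3: Z = jωL = j·544.8·0.000526 = 0 + j0.2865 Ω
Step 3 — With the output port shorted to ground, the output series arm Z2 runs from the junction to ground; the shunt arm Z3 also runs from the junction to ground. They appear in parallel: Z3 || Z2 = 0 + j0.2866 Ω.
Step 4 — Series with input arm Z1: Z_in = Z1 + (Z3 || Z2) = 0 - j7.845e+05 Ω = 7.845e+05∠-90.0° Ω.
Step 5 — Power factor: PF = cos(φ) = Re(Z)/|Z| = 0/7.845e+05 = 0.
Step 6 — Type: Im(Z) = -7.845e+05 ⇒ leading (phase φ = -90.0°).

PF = 0 (leading, φ = -90.0°)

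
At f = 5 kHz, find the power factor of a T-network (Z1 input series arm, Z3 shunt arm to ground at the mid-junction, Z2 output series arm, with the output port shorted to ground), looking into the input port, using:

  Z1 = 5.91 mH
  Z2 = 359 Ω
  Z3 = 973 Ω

Step 1 — Angular frequency: ω = 2π·f = 2π·5000 = 3.142e+04 rad/s.
Step 2 — Component impedances:
  Z1: Z = jωL = j·3.142e+04·0.00591 = 0 + j185.7 Ω
  Z2: Z = R = 359 Ω
  Z3: Z = R = 973 Ω
Step 3 — With the output port shorted to ground, the output series arm Z2 runs from the junction to ground; the shunt arm Z3 also runs from the junction to ground. They appear in parallel: Z3 || Z2 = 262.2 Ω.
Step 4 — Series with input arm Z1: Z_in = Z1 + (Z3 || Z2) = 262.2 + j185.7 Ω = 321.3∠35.3° Ω.
Step 5 — Power factor: PF = cos(φ) = Re(Z)/|Z| = 262.2425/321.3157 = 0.8162.
Step 6 — Type: Im(Z) = 185.7 ⇒ lagging (phase φ = 35.3°).

PF = 0.8162 (lagging, φ = 35.3°)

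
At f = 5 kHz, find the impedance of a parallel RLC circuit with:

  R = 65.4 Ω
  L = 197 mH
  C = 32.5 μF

Step 1 — Angular frequency: ω = 2π·f = 2π·5000 = 3.142e+04 rad/s.
Step 2 — Component impedances:
  R: Z = R = 65.4 Ω
  L: Z = jωL = j·3.142e+04·0.197 = 0 + j6189 Ω
  C: Z = 1/(jωC) = -j/(ω·C) = 0 - j0.9794 Ω
Step 3 — Parallel combination: 1/Z_total = 1/R + 1/L + 1/C; Z_total = 0.01467 - j0.9794 Ω = 0.9795∠-89.1° Ω.

Z = 0.01467 - j0.9794 Ω = 0.9795∠-89.1° Ω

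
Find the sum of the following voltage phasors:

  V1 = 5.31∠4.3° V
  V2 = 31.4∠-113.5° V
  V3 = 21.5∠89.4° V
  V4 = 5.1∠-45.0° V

Step 1 — Convert each phasor to rectangular form:
  V1 = 5.31·(cos(4.3°) + j·sin(4.3°)) = 5.295 + j0.3981 V
  V2 = 31.4·(cos(-113.5°) + j·sin(-113.5°)) = -12.52 - j28.8 V
  V3 = 21.5·(cos(89.4°) + j·sin(89.4°)) = 0.2251 + j21.5 V
  V4 = 5.1·(cos(-45.0°) + j·sin(-45.0°)) = 3.606 - j3.606 V
Step 2 — Sum components: V_total = -3.394 - j10.5 V.
Step 3 — Convert to polar: |V_total| = 11.04 V, ∠V_total = -107.9°.

V_total = 11.04∠-107.9° V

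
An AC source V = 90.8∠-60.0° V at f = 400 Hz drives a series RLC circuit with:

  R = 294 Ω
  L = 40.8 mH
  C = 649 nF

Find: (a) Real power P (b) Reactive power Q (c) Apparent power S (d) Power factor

Step 1 — Angular frequency: ω = 2π·f = 2π·400 = 2513 rad/s.
Step 2 — Component impedances:
  R: Z = R = 294 Ω
  L: Z = jωL = j·2513·0.0408 = 0 + j102.5 Ω
  C: Z = 1/(jωC) = -j/(ω·C) = 0 - j613.1 Ω
Step 3 — Series combination: Z_total = R + L + C = 294 - j510.5 Ω = 589.1∠-60.1° Ω.
Step 4 — Source phasor: V = 90.8∠-60.0° V = 45.4 - j78.64 V.
Step 5 — Current: I = V / Z = 0.1541 + j0.0001718 A = 0.1541∠0.1° A.
Step 6 — Complex power: S = V·I* = 6.984 - j12.13 VA.
Step 7 — Real power: P = Re(S) = 6.984 W.
Step 8 — Reactive power: Q = Im(S) = -12.13 VAR.
Step 9 — Apparent power: |S| = 13.99 VA.
Step 10 — Power factor: PF = P/|S| = 0.499 (leading).

(a) P = 6.984 W  (b) Q = -12.13 VAR  (c) S = 13.99 VA  (d) PF = 0.499 (leading)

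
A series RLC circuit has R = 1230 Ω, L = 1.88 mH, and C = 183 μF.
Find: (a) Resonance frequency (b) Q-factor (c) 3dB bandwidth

Step 1 — Resonance condition Im(Z)=0 gives ω₀ = 1/√(LC).
Step 2 — ω₀ = 1/√(0.00188·0.000183) = 1705 rad/s.
Step 3 — f₀ = ω₀/(2π) = 271.3 Hz.
Step 4 — Series Q: Q = ω₀L/R = 1705·0.00188/1230 = 0.002606.
Step 5 — 3dB bandwidth: Δω = ω₀/Q = 6.543e+05 rad/s; BW = Δω/(2π) = 1.041e+05 Hz.

(a) f₀ = 271.3 Hz  (b) Q = 0.002606  (c) BW = 1.041e+05 Hz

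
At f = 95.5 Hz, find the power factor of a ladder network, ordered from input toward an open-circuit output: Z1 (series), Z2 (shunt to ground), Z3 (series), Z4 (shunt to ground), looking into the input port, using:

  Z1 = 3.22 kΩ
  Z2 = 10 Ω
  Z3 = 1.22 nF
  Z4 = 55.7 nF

Step 1 — Angular frequency: ω = 2π·f = 2π·95.5 = 600 rad/s.
Step 2 — Component impedances:
  Z1: Z = R = 3220 Ω
  Z2: Z = R = 10 Ω
  Z3: Z = 1/(jωC) = -j/(ω·C) = 0 - j1.366e+06 Ω
  Z4: Z = 1/(jωC) = -j/(ω·C) = 0 - j2.992e+04 Ω
Step 3 — Ladder network (open output): work backward from the far end, alternating series and parallel combinations. Z_in = 3230 - j7.164e-05 Ω = 3230∠-0.0° Ω.
Step 4 — Power factor: PF = cos(φ) = Re(Z)/|Z| = 3230/3230 = 1.
Step 5 — Type: Im(Z) = -7.164e-05 ⇒ leading (phase φ = -0.0°).

PF = 1 (leading, φ = -0.0°)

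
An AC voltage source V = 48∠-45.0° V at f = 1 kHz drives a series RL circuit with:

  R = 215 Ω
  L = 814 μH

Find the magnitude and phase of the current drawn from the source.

Step 1 — Angular frequency: ω = 2π·f = 2π·1000 = 6283 rad/s.
Step 2 — Component impedances:
  R: Z = R = 215 Ω
  L: Z = jωL = j·6283·0.000814 = 0 + j5.115 Ω
Step 3 — Series combination: Z_total = R + L = 215 + j5.115 Ω = 215.1∠1.4° Ω.
Step 4 — Source phasor: V = 48∠-45.0° V = 33.94 - j33.94 V.
Step 5 — Ohm's law: I = V / Z_total = (33.94 - j33.94) / (215 + j5.115) = 0.154 - j0.1615 A.
Step 6 — Convert to polar: |I| = 0.2232 A, ∠I = -46.4°.

I = 0.2232∠-46.4° A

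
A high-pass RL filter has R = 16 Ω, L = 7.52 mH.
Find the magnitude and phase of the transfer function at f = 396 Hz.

Step 1 — Angular frequency: ω = 2π·396 = 2488 rad/s.
Step 2 — Transfer function: H(jω) = jωL/(R + jωL).
Step 3 — Numerator jωL = j·18.71; denominator R + jωL = 16 + j18.71.
Step 4 — H = 0.5776 + j0.4939.
Step 5 — Magnitude: |H| = 0.76 (-2.4 dB); phase: φ = 40.5°.

|H| = 0.76 (-2.4 dB), φ = 40.5°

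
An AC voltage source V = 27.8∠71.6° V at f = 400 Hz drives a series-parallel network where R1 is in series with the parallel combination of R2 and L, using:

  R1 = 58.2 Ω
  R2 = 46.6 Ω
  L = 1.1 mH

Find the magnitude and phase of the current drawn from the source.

Step 1 — Angular frequency: ω = 2π·f = 2π·400 = 2513 rad/s.
Step 2 — Component impedances:
  R1: Z = R = 58.2 Ω
  R2: Z = R = 46.6 Ω
  L: Z = jωL = j·2513·0.0011 = 0 + j2.765 Ω
Step 3 — Parallel branch: R2 || L = 1/(1/R2 + 1/L) = 0.1634 + j2.755 Ω.
Step 4 — Series with R1: Z_total = R1 + (R2 || L) = 58.36 + j2.755 Ω = 58.43∠2.7° Ω.
Step 5 — Source phasor: V = 27.8∠71.6° V = 8.775 + j26.38 V.
Step 6 — Ohm's law: I = V / Z_total = (8.775 + j26.38) / (58.36 + j2.755) = 0.1713 + j0.4439 A.
Step 7 — Convert to polar: |I| = 0.4758 A, ∠I = 68.9°.

I = 0.4758∠68.9° A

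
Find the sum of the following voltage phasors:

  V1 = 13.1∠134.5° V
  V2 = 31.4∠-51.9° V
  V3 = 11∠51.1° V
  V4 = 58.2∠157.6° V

Step 1 — Convert each phasor to rectangular form:
  V1 = 13.1·(cos(134.5°) + j·sin(134.5°)) = -9.182 + j9.344 V
  V2 = 31.4·(cos(-51.9°) + j·sin(-51.9°)) = 19.37 - j24.71 V
  V3 = 11·(cos(51.1°) + j·sin(51.1°)) = 6.908 + j8.561 V
  V4 = 58.2·(cos(157.6°) + j·sin(157.6°)) = -53.81 + j22.18 V
Step 2 — Sum components: V_total = -36.71 + j15.37 V.
Step 3 — Convert to polar: |V_total| = 39.8 V, ∠V_total = 157.3°.

V_total = 39.8∠157.3° V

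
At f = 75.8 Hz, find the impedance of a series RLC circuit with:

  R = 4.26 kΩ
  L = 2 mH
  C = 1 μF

Step 1 — Angular frequency: ω = 2π·f = 2π·75.8 = 476.3 rad/s.
Step 2 — Component impedances:
  R: Z = R = 4260 Ω
  L: Z = jωL = j·476.3·0.002 = 0 + j0.9525 Ω
  C: Z = 1/(jωC) = -j/(ω·C) = 0 - j2100 Ω
Step 3 — Series combination: Z_total = R + L + C = 4260 - j2099 Ω = 4749∠-26.2° Ω.

Z = 4260 - j2099 Ω = 4749∠-26.2° Ω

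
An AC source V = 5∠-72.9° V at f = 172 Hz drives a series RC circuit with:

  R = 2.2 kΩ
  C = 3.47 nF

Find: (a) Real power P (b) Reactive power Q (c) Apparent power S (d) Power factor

Step 1 — Angular frequency: ω = 2π·f = 2π·172 = 1081 rad/s.
Step 2 — Component impedances:
  R: Z = R = 2200 Ω
  C: Z = 1/(jωC) = -j/(ω·C) = 0 - j2.667e+05 Ω
Step 3 — Series combination: Z_total = R + C = 2200 - j2.667e+05 Ω = 2.667e+05∠-89.5° Ω.
Step 4 — Source phasor: V = 5∠-72.9° V = 1.47 - j4.779 V.
Step 5 — Current: I = V / Z = 1.797e-05 + j5.365e-06 A = 1.875e-05∠16.6° A.
Step 6 — Complex power: S = V·I* = 7.734e-07 - j9.375e-05 VA.
Step 7 — Real power: P = Re(S) = 7.734e-07 W.
Step 8 — Reactive power: Q = Im(S) = -9.375e-05 VAR.
Step 9 — Apparent power: |S| = 9.375e-05 VA.
Step 10 — Power factor: PF = P/|S| = 0.00825 (leading).

(a) P = 7.734e-07 W  (b) Q = -9.375e-05 VAR  (c) S = 9.375e-05 VA  (d) PF = 0.00825 (leading)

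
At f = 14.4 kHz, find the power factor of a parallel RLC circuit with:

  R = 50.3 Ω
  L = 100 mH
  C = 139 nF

Step 1 — Angular frequency: ω = 2π·f = 2π·1.44e+04 = 9.048e+04 rad/s.
Step 2 — Component impedances:
  R: Z = R = 50.3 Ω
  L: Z = jωL = j·9.048e+04·0.1 = 0 + j9048 Ω
  C: Z = 1/(jωC) = -j/(ω·C) = 0 - j79.51 Ω
Step 3 — Parallel combination: 1/Z_total = 1/R + 1/L + 1/C; Z_total = 36.1 - j22.64 Ω = 42.62∠-32.1° Ω.
Step 4 — Power factor: PF = cos(φ) = Re(Z)/|Z| = 36.105/42.615 = 0.8472.
Step 5 — Type: Im(Z) = -22.64 ⇒ leading (phase φ = -32.1°).

PF = 0.8472 (leading, φ = -32.1°)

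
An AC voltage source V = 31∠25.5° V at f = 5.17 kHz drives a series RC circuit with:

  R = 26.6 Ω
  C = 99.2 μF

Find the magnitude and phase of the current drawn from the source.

Step 1 — Angular frequency: ω = 2π·f = 2π·5170 = 3.248e+04 rad/s.
Step 2 — Component impedances:
  R: Z = R = 26.6 Ω
  C: Z = 1/(jωC) = -j/(ω·C) = 0 - j0.3103 Ω
Step 3 — Series combination: Z_total = R + C = 26.6 - j0.3103 Ω = 26.6∠-0.7° Ω.
Step 4 — Source phasor: V = 31∠25.5° V = 27.98 + j13.35 V.
Step 5 — Ohm's law: I = V / Z_total = (27.98 + j13.35) / (26.6 - j0.3103) = 1.046 + j0.5139 A.
Step 6 — Convert to polar: |I| = 1.165 A, ∠I = 26.2°.

I = 1.165∠26.2° A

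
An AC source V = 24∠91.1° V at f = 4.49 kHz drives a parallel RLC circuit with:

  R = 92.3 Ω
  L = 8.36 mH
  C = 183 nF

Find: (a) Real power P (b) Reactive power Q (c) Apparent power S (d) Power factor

Step 1 — Angular frequency: ω = 2π·f = 2π·4490 = 2.821e+04 rad/s.
Step 2 — Component impedances:
  R: Z = R = 92.3 Ω
  L: Z = jωL = j·2.821e+04·0.00836 = 0 + j235.8 Ω
  C: Z = 1/(jωC) = -j/(ω·C) = 0 - j193.7 Ω
Step 3 — Parallel combination: 1/Z_total = 1/R + 1/L + 1/C; Z_total = 91.64 - j7.804 Ω = 91.97∠-4.9° Ω.
Step 4 — Source phasor: V = 24∠91.1° V = -0.4607 + j24 V.
Step 5 — Current: I = V / Z = -0.02713 + j0.2595 A = 0.261∠96.0° A.
Step 6 — Complex power: S = V·I* = 6.241 - j0.5315 VA.
Step 7 — Real power: P = Re(S) = 6.241 W.
Step 8 — Reactive power: Q = Im(S) = -0.5315 VAR.
Step 9 — Apparent power: |S| = 6.263 VA.
Step 10 — Power factor: PF = P/|S| = 0.9964 (leading).

(a) P = 6.241 W  (b) Q = -0.5315 VAR  (c) S = 6.263 VA  (d) PF = 0.9964 (leading)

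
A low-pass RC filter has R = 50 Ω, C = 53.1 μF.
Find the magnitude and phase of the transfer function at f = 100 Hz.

Step 1 — Angular frequency: ω = 2π·100 = 628.3 rad/s.
Step 2 — Transfer function: H(jω) = 1/(1 + jωRC).
Step 3 — Denominator: 1 + jωRC = 1 + j·628.3·50·5.31e-05 = 1 + j1.668.
Step 4 — H = 0.2644 - j0.441.
Step 5 — Magnitude: |H| = 0.5142 (-5.8 dB); phase: φ = -59.1°.

|H| = 0.5142 (-5.8 dB), φ = -59.1°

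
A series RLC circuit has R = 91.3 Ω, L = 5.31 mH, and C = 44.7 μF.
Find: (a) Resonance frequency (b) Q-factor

Step 1 — Resonance condition Im(Z)=0 gives ω₀ = 1/√(LC).
Step 2 — ω₀ = 1/√(0.00531·4.47e-05) = 2053 rad/s.
Step 3 — f₀ = ω₀/(2π) = 326.7 Hz.
Step 4 — Series Q: Q = ω₀L/R = 2053·0.00531/91.3 = 0.1194.

(a) f₀ = 326.7 Hz  (b) Q = 0.1194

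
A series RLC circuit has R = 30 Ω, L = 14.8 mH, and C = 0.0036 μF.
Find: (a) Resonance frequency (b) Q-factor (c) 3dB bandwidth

Step 1 — Resonance: ω₀ = 1/√(LC) = 1/√(0.0148·3.6e-09) = 1.37e+05 rad/s.
Step 2 — f₀ = ω₀/(2π) = 2.18e+04 Hz.
Step 3 — Series Q: Q = ω₀L/R = 1.37e+05·0.0148/30 = 67.59.
Step 4 — Bandwidth: Δω = ω₀/Q = 2027 rad/s; BW = Δω/(2π) = 322.6 Hz.

(a) f₀ = 2.18e+04 Hz  (b) Q = 67.59  (c) BW = 322.6 Hz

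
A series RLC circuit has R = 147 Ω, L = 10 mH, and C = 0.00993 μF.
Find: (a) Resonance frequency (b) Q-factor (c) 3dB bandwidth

Step 1 — Resonance: ω₀ = 1/√(LC) = 1/√(0.01·9.93e-09) = 1.004e+05 rad/s.
Step 2 — f₀ = ω₀/(2π) = 1.597e+04 Hz.
Step 3 — Series Q: Q = ω₀L/R = 1.004e+05·0.01/147 = 6.827.
Step 4 — Bandwidth: Δω = ω₀/Q = 1.47e+04 rad/s; BW = Δω/(2π) = 2340 Hz.

(a) f₀ = 1.597e+04 Hz  (b) Q = 6.827  (c) BW = 2340 Hz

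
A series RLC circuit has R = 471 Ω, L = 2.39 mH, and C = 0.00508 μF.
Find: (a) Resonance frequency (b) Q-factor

Step 1 — Resonance condition Im(Z)=0 gives ω₀ = 1/√(LC).
Step 2 — ω₀ = 1/√(0.00239·5.08e-09) = 2.87e+05 rad/s.
Step 3 — f₀ = ω₀/(2π) = 4.568e+04 Hz.
Step 4 — Series Q: Q = ω₀L/R = 2.87e+05·0.00239/471 = 1.456.

(a) f₀ = 4.568e+04 Hz  (b) Q = 1.456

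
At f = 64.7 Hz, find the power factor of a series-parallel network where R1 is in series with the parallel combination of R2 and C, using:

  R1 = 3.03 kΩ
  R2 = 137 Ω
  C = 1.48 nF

Step 1 — Angular frequency: ω = 2π·f = 2π·64.7 = 406.5 rad/s.
Step 2 — Component impedances:
  R1: Z = R = 3030 Ω
  R2: Z = R = 137 Ω
  C: Z = 1/(jωC) = -j/(ω·C) = 0 - j1.662e+06 Ω
Step 3 — Parallel branch: R2 || C = 1/(1/R2 + 1/C) = 137 - j0.01129 Ω.
Step 4 — Series with R1: Z_total = R1 + (R2 || C) = 3167 - j0.01129 Ω = 3167∠-0.0° Ω.
Step 5 — Power factor: PF = cos(φ) = Re(Z)/|Z| = 3167/3167 = 1.
Step 6 — Type: Im(Z) = -0.01129 ⇒ leading (phase φ = -0.0°).

PF = 1 (leading, φ = -0.0°)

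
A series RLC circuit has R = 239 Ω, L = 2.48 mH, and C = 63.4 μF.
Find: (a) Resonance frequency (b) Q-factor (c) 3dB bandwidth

Step 1 — Resonance condition Im(Z)=0 gives ω₀ = 1/√(LC).
Step 2 — ω₀ = 1/√(0.00248·6.34e-05) = 2522 rad/s.
Step 3 — f₀ = ω₀/(2π) = 401.4 Hz.
Step 4 — Series Q: Q = ω₀L/R = 2522·0.00248/239 = 0.02617.
Step 5 — 3dB bandwidth: Δω = ω₀/Q = 9.637e+04 rad/s; BW = Δω/(2π) = 1.534e+04 Hz.

(a) f₀ = 401.4 Hz  (b) Q = 0.02617  (c) BW = 1.534e+04 Hz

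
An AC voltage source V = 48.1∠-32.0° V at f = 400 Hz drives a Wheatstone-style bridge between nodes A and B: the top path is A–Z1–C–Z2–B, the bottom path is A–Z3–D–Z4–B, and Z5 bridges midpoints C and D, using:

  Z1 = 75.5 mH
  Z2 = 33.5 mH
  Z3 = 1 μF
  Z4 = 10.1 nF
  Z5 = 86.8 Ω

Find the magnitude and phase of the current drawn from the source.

Step 1 — Angular frequency: ω = 2π·f = 2π·400 = 2513 rad/s.
Step 2 — Component impedances:
  Z1: Z = jωL = j·2513·0.0755 = 0 + j189.8 Ω
  Z2: Z = jωL = j·2513·0.0335 = 0 + j84.19 Ω
  Z3: Z = 1/(jωC) = -j/(ω·C) = 0 - j397.9 Ω
  Z4: Z = 1/(jωC) = -j/(ω·C) = 0 - j3.939e+04 Ω
  Z5: Z = R = 86.8 Ω
Step 3 — Bridge requires nodal analysis (the Z5 bridge couples midpoints C and D, so the two paths cannot be reduced to a simple series/parallel combination). Setting node B to ground and injecting 1 A at node A, the 3-node admittance system at A, C, D solves to V_A = Z_AB = 61.07 + j421.5 Ω = 425.9∠81.8° Ω.
Step 4 — Source phasor: V = 48.1∠-32.0° V = 40.79 - j25.49 V.
Step 5 — Ohm's law: I = V / Z_total = (40.79 - j25.49) / (61.07 + j421.5) = -0.04549 - j0.1034 A.
Step 6 — Convert to polar: |I| = 0.1129 A, ∠I = -113.8°.

I = 0.1129∠-113.8° A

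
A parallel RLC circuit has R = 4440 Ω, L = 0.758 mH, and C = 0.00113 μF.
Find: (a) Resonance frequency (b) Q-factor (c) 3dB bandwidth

Step 1 — Resonance: ω₀ = 1/√(LC) = 1/√(0.000758·1.13e-09) = 1.081e+06 rad/s.
Step 2 — f₀ = ω₀/(2π) = 1.72e+05 Hz.
Step 3 — Parallel Q: Q = R/(ω₀L) = 4440/(1.081e+06·0.000758) = 5.421.
Step 4 — Bandwidth: Δω = ω₀/Q = 1.993e+05 rad/s; BW = Δω/(2π) = 3.172e+04 Hz.

(a) f₀ = 1.72e+05 Hz  (b) Q = 5.421  (c) BW = 3.172e+04 Hz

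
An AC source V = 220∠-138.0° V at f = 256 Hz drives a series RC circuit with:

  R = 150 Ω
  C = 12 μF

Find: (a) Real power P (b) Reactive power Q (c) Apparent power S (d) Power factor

Step 1 — Angular frequency: ω = 2π·f = 2π·256 = 1608 rad/s.
Step 2 — Component impedances:
  R: Z = R = 150 Ω
  C: Z = 1/(jωC) = -j/(ω·C) = 0 - j51.81 Ω
Step 3 — Series combination: Z_total = R + C = 150 - j51.81 Ω = 158.7∠-19.1° Ω.
Step 4 — Source phasor: V = 220∠-138.0° V = -163.5 - j147.2 V.
Step 5 — Current: I = V / Z = -0.6709 - j1.213 A = 1.386∠-118.9° A.
Step 6 — Complex power: S = V·I* = 288.3 - j99.57 VA.
Step 7 — Real power: P = Re(S) = 288.3 W.
Step 8 — Reactive power: Q = Im(S) = -99.57 VAR.
Step 9 — Apparent power: |S| = 305 VA.
Step 10 — Power factor: PF = P/|S| = 0.9452 (leading).

(a) P = 288.3 W  (b) Q = -99.57 VAR  (c) S = 305 VA  (d) PF = 0.9452 (leading)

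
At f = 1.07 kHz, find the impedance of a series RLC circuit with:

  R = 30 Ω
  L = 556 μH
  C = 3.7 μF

Step 1 — Angular frequency: ω = 2π·f = 2π·1070 = 6723 rad/s.
Step 2 — Component impedances:
  R: Z = R = 30 Ω
  L: Z = jωL = j·6723·0.000556 = 0 + j3.738 Ω
  C: Z = 1/(jωC) = -j/(ω·C) = 0 - j40.2 Ω
Step 3 — Series combination: Z_total = R + L + C = 30 - j36.46 Ω = 47.22∠-50.6° Ω.

Z = 30 - j36.46 Ω = 47.22∠-50.6° Ω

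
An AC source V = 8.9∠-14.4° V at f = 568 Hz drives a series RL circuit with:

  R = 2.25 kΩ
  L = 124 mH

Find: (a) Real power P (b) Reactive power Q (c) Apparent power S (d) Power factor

Step 1 — Angular frequency: ω = 2π·f = 2π·568 = 3569 rad/s.
Step 2 — Component impedances:
  R: Z = R = 2250 Ω
  L: Z = jωL = j·3569·0.124 = 0 + j442.5 Ω
Step 3 — Series combination: Z_total = R + L = 2250 + j442.5 Ω = 2293∠11.1° Ω.
Step 4 — Source phasor: V = 8.9∠-14.4° V = 8.62 - j2.213 V.
Step 5 — Current: I = V / Z = 0.003502 - j0.001673 A = 0.003881∠-25.5° A.
Step 6 — Complex power: S = V·I* = 0.03389 + j0.006666 VA.
Step 7 — Real power: P = Re(S) = 0.03389 W.
Step 8 — Reactive power: Q = Im(S) = 0.006666 VAR.
Step 9 — Apparent power: |S| = 0.03454 VA.
Step 10 — Power factor: PF = P/|S| = 0.9812 (lagging).

(a) P = 0.03389 W  (b) Q = 0.006666 VAR  (c) S = 0.03454 VA  (d) PF = 0.9812 (lagging)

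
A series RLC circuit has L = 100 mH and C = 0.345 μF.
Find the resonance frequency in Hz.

Step 1 — Resonance condition Im(Z)=0 gives ω₀ = 1/√(LC).
Step 2 — ω₀ = 1/√(0.1·3.45e-07) = 5384 rad/s.
Step 3 — f₀ = ω₀/(2π) = 856.9 Hz.

f₀ = 856.9 Hz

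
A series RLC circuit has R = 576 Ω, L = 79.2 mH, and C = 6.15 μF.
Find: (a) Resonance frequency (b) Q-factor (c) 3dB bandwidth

Step 1 — Resonance: ω₀ = 1/√(LC) = 1/√(0.0792·6.15e-06) = 1433 rad/s.
Step 2 — f₀ = ω₀/(2π) = 228 Hz.
Step 3 — Series Q: Q = ω₀L/R = 1433·0.0792/576 = 0.197.
Step 4 — Bandwidth: Δω = ω₀/Q = 7273 rad/s; BW = Δω/(2π) = 1157 Hz.

(a) f₀ = 228 Hz  (b) Q = 0.197  (c) BW = 1157 Hz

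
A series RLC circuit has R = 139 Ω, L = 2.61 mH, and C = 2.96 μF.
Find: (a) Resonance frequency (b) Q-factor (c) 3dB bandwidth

Step 1 — Resonance condition Im(Z)=0 gives ω₀ = 1/√(LC).
Step 2 — ω₀ = 1/√(0.00261·2.96e-06) = 1.138e+04 rad/s.
Step 3 — f₀ = ω₀/(2π) = 1811 Hz.
Step 4 — Series Q: Q = ω₀L/R = 1.138e+04·0.00261/139 = 0.2136.
Step 5 — 3dB bandwidth: Δω = ω₀/Q = 5.326e+04 rad/s; BW = Δω/(2π) = 8476 Hz.

(a) f₀ = 1811 Hz  (b) Q = 0.2136  (c) BW = 8476 Hz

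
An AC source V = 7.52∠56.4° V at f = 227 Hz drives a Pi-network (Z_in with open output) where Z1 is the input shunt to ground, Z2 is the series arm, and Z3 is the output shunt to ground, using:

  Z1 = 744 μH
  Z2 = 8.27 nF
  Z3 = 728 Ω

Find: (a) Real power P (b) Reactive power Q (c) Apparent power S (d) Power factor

Step 1 — Angular frequency: ω = 2π·f = 2π·227 = 1426 rad/s.
Step 2 — Component impedances:
  Z1: Z = jωL = j·1426·0.000744 = 0 + j1.061 Ω
  Z2: Z = 1/(jωC) = -j/(ω·C) = 0 - j8.478e+04 Ω
  Z3: Z = R = 728 Ω
Step 3 — With open output, the series arm Z2 and the output shunt Z3 appear in series to ground: Z2 + Z3 = 728 - j8.478e+04 Ω.
Step 4 — Parallel with input shunt Z1: Z_in = Z1 || (Z2 + Z3) = 1.14e-07 + j1.061 Ω = 1.061∠90.0° Ω.
Step 5 — Source phasor: V = 7.52∠56.4° V = 4.162 + j6.264 V.
Step 6 — Current: I = V / Z = 5.903 - j3.922 A = 7.087∠-33.6° A.
Step 7 — Complex power: S = V·I* = 5.727e-06 + j53.29 VA.
Step 8 — Real power: P = Re(S) = 5.727e-06 W.
Step 9 — Reactive power: Q = Im(S) = 53.29 VAR.
Step 10 — Apparent power: |S| = 53.29 VA.
Step 11 — Power factor: PF = P/|S| = 1.075e-07 (lagging).

(a) P = 5.727e-06 W  (b) Q = 53.29 VAR  (c) S = 53.29 VA  (d) PF = 1.075e-07 (lagging)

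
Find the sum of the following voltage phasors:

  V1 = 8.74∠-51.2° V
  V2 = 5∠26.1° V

Step 1 — Convert each phasor to rectangular form:
  V1 = 8.74·(cos(-51.2°) + j·sin(-51.2°)) = 5.477 - j6.811 V
  V2 = 5·(cos(26.1°) + j·sin(26.1°)) = 4.49 + j2.2 V
Step 2 — Sum components: V_total = 9.967 - j4.612 V.
Step 3 — Convert to polar: |V_total| = 10.98 V, ∠V_total = -24.8°.

V_total = 10.98∠-24.8° V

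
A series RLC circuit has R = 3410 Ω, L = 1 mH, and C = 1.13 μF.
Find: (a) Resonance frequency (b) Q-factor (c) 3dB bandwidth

Step 1 — Resonance: ω₀ = 1/√(LC) = 1/√(0.001·1.13e-06) = 2.975e+04 rad/s.
Step 2 — f₀ = ω₀/(2π) = 4735 Hz.
Step 3 — Series Q: Q = ω₀L/R = 2.975e+04·0.001/3410 = 0.008724.
Step 4 — Bandwidth: Δω = ω₀/Q = 3.41e+06 rad/s; BW = Δω/(2π) = 5.427e+05 Hz.

(a) f₀ = 4735 Hz  (b) Q = 0.008724  (c) BW = 5.427e+05 Hz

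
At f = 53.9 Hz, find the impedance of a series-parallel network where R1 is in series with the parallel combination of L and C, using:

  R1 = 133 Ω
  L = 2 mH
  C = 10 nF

Step 1 — Angular frequency: ω = 2π·f = 2π·53.9 = 338.7 rad/s.
Step 2 — Component impedances:
  R1: Z = R = 133 Ω
  L: Z = jωL = j·338.7·0.002 = 0 + j0.6773 Ω
  C: Z = 1/(jωC) = -j/(ω·C) = 0 - j2.953e+05 Ω
Step 3 — Parallel branch: L || C = 1/(1/L + 1/C) = 0 + j0.6773 Ω.
Step 4 — Series with R1: Z_total = R1 + (L || C) = 133 + j0.6773 Ω = 133∠0.3° Ω.

Z = 133 + j0.6773 Ω = 133∠0.3° Ω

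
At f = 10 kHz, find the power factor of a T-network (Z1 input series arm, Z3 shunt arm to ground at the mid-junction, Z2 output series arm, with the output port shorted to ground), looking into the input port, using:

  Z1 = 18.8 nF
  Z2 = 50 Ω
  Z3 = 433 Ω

Step 1 — Angular frequency: ω = 2π·f = 2π·1e+04 = 6.283e+04 rad/s.
Step 2 — Component impedances:
  Z1: Z = 1/(jωC) = -j/(ω·C) = 0 - j846.6 Ω
  Z2: Z = R = 50 Ω
  Z3: Z = R = 433 Ω
Step 3 — With the output port shorted to ground, the output series arm Z2 runs from the junction to ground; the shunt arm Z3 also runs from the junction to ground. They appear in parallel: Z3 || Z2 = 44.82 Ω.
Step 4 — Series with input arm Z1: Z_in = Z1 + (Z3 || Z2) = 44.82 - j846.6 Ω = 847.8∠-87.0° Ω.
Step 5 — Power factor: PF = cos(φ) = Re(Z)/|Z| = 44.82/847.8 = 0.05287.
Step 6 — Type: Im(Z) = -846.6 ⇒ leading (phase φ = -87.0°).

PF = 0.05287 (leading, φ = -87.0°)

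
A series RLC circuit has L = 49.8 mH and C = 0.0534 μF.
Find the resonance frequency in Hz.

Step 1 — Resonance condition Im(Z)=0 gives ω₀ = 1/√(LC).
Step 2 — ω₀ = 1/√(0.0498·5.34e-08) = 1.939e+04 rad/s.
Step 3 — f₀ = ω₀/(2π) = 3086 Hz.

f₀ = 3086 Hz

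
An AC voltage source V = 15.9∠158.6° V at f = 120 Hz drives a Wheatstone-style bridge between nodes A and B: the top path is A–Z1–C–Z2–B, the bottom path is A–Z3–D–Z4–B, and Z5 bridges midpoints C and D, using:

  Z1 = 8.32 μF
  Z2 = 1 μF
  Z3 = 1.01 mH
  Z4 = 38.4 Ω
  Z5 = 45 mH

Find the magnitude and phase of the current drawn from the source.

Step 1 — Angular frequency: ω = 2π·f = 2π·120 = 754 rad/s.
Step 2 — Component impedances:
  Z1: Z = 1/(jωC) = -j/(ω·C) = 0 - j159.4 Ω
  Z2: Z = 1/(jωC) = -j/(ω·C) = 0 - j1326 Ω
  Z3: Z = jωL = j·754·0.00101 = 0 + j0.7615 Ω
  Z4: Z = R = 38.4 Ω
  Z5: Z = jωL = j·754·0.045 = 0 + j33.93 Ω
Step 3 — Bridge requires nodal analysis (the Z5 bridge couples midpoints C and D, so the two paths cannot be reduced to a simple series/parallel combination). Setting node B to ground and injecting 1 A at node A, the 3-node admittance system at A, C, D solves to V_A = Z_AB = 38.35 - j0.3816 Ω = 38.36∠-0.6° Ω.
Step 4 — Source phasor: V = 15.9∠158.6° V = -14.8 + j5.802 V.
Step 5 — Ohm's law: I = V / Z_total = (-14.8 + j5.802) / (38.35 - j0.3816) = -0.3875 + j0.1474 A.
Step 6 — Convert to polar: |I| = 0.4145 A, ∠I = 159.2°.

I = 0.4145∠159.2° A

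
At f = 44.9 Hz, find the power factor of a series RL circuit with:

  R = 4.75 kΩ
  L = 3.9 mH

Step 1 — Angular frequency: ω = 2π·f = 2π·44.9 = 282.1 rad/s.
Step 2 — Component impedances:
  R: Z = R = 4750 Ω
  L: Z = jωL = j·282.1·0.0039 = 0 + j1.1 Ω
Step 3 — Series combination: Z_total = R + L = 4750 + j1.1 Ω = 4750∠0.0° Ω.
Step 4 — Power factor: PF = cos(φ) = Re(Z)/|Z| = 4750/4750 = 1.
Step 5 — Type: Im(Z) = 1.1 ⇒ lagging (phase φ = 0.0°).

PF = 1 (lagging, φ = 0.0°)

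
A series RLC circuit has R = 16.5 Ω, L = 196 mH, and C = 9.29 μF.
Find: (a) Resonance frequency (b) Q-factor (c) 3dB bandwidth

Step 1 — Resonance condition Im(Z)=0 gives ω₀ = 1/√(LC).
Step 2 — ω₀ = 1/√(0.196·9.29e-06) = 741.1 rad/s.
Step 3 — f₀ = ω₀/(2π) = 117.9 Hz.
Step 4 — Series Q: Q = ω₀L/R = 741.1·0.196/16.5 = 8.803.
Step 5 — 3dB bandwidth: Δω = ω₀/Q = 84.18 rad/s; BW = Δω/(2π) = 13.4 Hz.

(a) f₀ = 117.9 Hz  (b) Q = 8.803  (c) BW = 13.4 Hz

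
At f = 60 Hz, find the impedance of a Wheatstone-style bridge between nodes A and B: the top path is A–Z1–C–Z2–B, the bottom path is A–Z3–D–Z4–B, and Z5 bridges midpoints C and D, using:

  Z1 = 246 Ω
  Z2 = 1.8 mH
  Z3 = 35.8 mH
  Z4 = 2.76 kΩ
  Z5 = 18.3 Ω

Step 1 — Angular frequency: ω = 2π·f = 2π·60 = 377 rad/s.
Step 2 — Component impedances:
  Z1: Z = R = 246 Ω
  Z2: Z = jωL = j·377·0.0018 = 0 + j0.6786 Ω
  Z3: Z = jωL = j·377·0.0358 = 0 + j13.5 Ω
  Z4: Z = R = 2760 Ω
  Z5: Z = R = 18.3 Ω
Step 3 — Bridge requires nodal analysis (the Z5 bridge couples midpoints C and D, so the two paths cannot be reduced to a simple series/parallel combination). Setting node B to ground and injecting 1 A at node A, the 3-node admittance system at A, C, D solves to V_A = Z_AB = 17.52 + j12.34 Ω = 21.43∠35.2° Ω.

Z = 17.52 + j12.34 Ω = 21.43∠35.2° Ω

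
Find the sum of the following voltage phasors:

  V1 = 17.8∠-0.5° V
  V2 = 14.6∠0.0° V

Step 1 — Convert each phasor to rectangular form:
  V1 = 17.8·(cos(-0.5°) + j·sin(-0.5°)) = 17.8 - j0.1553 V
  V2 = 14.6·(cos(0.0°) + j·sin(0.0°)) = 14.6 V
Step 2 — Sum components: V_total = 32.4 - j0.1553 V.
Step 3 — Convert to polar: |V_total| = 32.4 V, ∠V_total = -0.3°.

V_total = 32.4∠-0.3° V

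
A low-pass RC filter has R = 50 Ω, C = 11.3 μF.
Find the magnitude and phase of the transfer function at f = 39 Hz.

Step 1 — Angular frequency: ω = 2π·39 = 245 rad/s.
Step 2 — Transfer function: H(jω) = 1/(1 + jωRC).
Step 3 — Denominator: 1 + jωRC = 1 + j·245·50·1.13e-05 = 1 + j0.1384.
Step 4 — H = 0.9812 - j0.1358.
Step 5 — Magnitude: |H| = 0.9906 (-0.1 dB); phase: φ = -7.9°.

|H| = 0.9906 (-0.1 dB), φ = -7.9°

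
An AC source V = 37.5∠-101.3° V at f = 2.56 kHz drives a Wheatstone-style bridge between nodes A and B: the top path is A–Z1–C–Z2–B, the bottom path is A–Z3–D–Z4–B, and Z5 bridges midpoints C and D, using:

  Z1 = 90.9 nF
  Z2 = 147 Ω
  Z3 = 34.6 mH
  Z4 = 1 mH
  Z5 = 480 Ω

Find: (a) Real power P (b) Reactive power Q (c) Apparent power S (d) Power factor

Step 1 — Angular frequency: ω = 2π·f = 2π·2560 = 1.608e+04 rad/s.
Step 2 — Component impedances:
  Z1: Z = 1/(jωC) = -j/(ω·C) = 0 - j683.9 Ω
  Z2: Z = R = 147 Ω
  Z3: Z = jωL = j·1.608e+04·0.0346 = 0 + j556.5 Ω
  Z4: Z = jωL = j·1.608e+04·0.001 = 0 + j16.08 Ω
  Z5: Z = R = 480 Ω
Step 3 — Bridge requires nodal analysis (the Z5 bridge couples midpoints C and D, so the two paths cannot be reduced to a simple series/parallel combination). Setting node B to ground and injecting 1 A at node A, the 3-node admittance system at A, C, D solves to V_A = Z_AB = 1372 + j2004 Ω = 2429∠55.6° Ω.
Step 4 — Source phasor: V = 37.5∠-101.3° V = -7.348 - j36.77 V.
Step 5 — Current: I = V / Z = -0.0142 - j0.006056 A = 0.01544∠-156.9° A.
Step 6 — Complex power: S = V·I* = 0.327 + j0.4778 VA.
Step 7 — Real power: P = Re(S) = 0.327 W.
Step 8 — Reactive power: Q = Im(S) = 0.4778 VAR.
Step 9 — Apparent power: |S| = 0.579 VA.
Step 10 — Power factor: PF = P/|S| = 0.5649 (lagging).

(a) P = 0.327 W  (b) Q = 0.4778 VAR  (c) S = 0.579 VA  (d) PF = 0.5649 (lagging)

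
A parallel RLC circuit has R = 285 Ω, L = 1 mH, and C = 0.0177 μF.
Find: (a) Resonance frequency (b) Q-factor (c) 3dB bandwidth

Step 1 — Resonance: ω₀ = 1/√(LC) = 1/√(0.001·1.77e-08) = 2.377e+05 rad/s.
Step 2 — f₀ = ω₀/(2π) = 3.783e+04 Hz.
Step 3 — Parallel Q: Q = R/(ω₀L) = 285/(2.377e+05·0.001) = 1.199.
Step 4 — Bandwidth: Δω = ω₀/Q = 1.982e+05 rad/s; BW = Δω/(2π) = 3.155e+04 Hz.

(a) f₀ = 3.783e+04 Hz  (b) Q = 1.199  (c) BW = 3.155e+04 Hz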